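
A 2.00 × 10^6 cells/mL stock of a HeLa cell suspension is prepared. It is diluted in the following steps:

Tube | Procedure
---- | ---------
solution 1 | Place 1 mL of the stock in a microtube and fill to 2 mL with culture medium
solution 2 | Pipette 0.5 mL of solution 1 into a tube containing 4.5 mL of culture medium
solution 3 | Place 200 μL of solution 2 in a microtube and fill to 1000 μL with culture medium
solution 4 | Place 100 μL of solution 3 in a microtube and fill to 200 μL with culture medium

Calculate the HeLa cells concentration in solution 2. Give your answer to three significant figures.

1.00 × 10^5 cells/mL

Step 1: 1 mL brought to 2 mL → factor 2/1 = 2
Step 2: 0.5 mL + 4.5 mL = 5 mL total → factor 5/0.5 = 10
Dilution factor through solution 2 = 2 × 10 = 20
[solution 2] = 2.00 × 10^6 cells/mL / 20 = 1.00 × 10^5 cells/mL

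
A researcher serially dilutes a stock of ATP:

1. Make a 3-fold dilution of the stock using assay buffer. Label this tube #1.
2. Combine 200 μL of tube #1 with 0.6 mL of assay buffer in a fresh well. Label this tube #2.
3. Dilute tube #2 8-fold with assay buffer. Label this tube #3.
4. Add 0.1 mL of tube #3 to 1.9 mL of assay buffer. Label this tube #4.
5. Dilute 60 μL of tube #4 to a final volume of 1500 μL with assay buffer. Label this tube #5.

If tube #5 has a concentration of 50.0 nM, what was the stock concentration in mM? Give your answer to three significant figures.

2.40 mM

Step 1: 3-fold → factor 3
Step 2: 200 μL + 0.6 mL = 800 μL total → factor 800/200 = 4
Step 3: 8-fold → factor 8
Step 4: 0.1 mL + 1.9 mL = 2 mL total → factor 2/0.1 = 20
Step 5: 60 μL brought to 1500 μL → factor 1500/60 = 25
Overall dilution factor = 3 × 4 × 8 × 20 × 25 = 48000
Stock = 50.0 nM × 48000 = 2.400 × 10^6 nM = 2.40 mM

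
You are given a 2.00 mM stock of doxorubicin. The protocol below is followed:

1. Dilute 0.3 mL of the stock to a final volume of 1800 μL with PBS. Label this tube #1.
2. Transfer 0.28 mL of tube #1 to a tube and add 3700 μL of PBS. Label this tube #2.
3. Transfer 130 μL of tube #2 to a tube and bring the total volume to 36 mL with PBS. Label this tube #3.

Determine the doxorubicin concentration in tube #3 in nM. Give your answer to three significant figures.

Step 1: 0.3 mL brought to 1800 μL → factor 1.8/0.3 = 6
Step 2: 0.28 mL + 3700 μL = 3.98 mL total → factor 3.98/0.28 = 14.214
Step 3: 130 μL brought to 36 mL → factor 36000/130 = 276.92
Overall dilution factor = 6 × 14.214 × 276.92 = 23618
Final = 2.00 mM / 23618 = 8.468 × 10^-5 mM = 84.7 nM

84.7 nM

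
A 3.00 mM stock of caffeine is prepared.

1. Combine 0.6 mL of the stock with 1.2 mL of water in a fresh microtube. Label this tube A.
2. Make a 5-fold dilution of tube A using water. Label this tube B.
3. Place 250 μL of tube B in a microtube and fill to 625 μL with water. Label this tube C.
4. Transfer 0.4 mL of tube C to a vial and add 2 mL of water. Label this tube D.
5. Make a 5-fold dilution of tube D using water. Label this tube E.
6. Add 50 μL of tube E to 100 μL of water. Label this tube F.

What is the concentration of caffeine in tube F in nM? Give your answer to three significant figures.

Step 1: 0.6 mL + 1.2 mL = 1.8 mL total → factor 1.8/0.6 = 3
Step 2: 5-fold → factor 5
Step 3: 250 μL brought to 625 μL → factor 625/250 = 2.5
Step 4: 0.4 mL + 2 mL = 2.4 mL total → factor 2.4/0.4 = 6
Step 5: 5-fold → factor 5
Step 6: 50 μL + 100 μL = 150 μL total → factor 150/50 = 3
Overall dilution factor = 3 × 5 × 2.5 × 6 × 5 × 3 = 3375
Final = 3.00 mM / 3375 = 0.0008889 mM = 889 nM

889 nM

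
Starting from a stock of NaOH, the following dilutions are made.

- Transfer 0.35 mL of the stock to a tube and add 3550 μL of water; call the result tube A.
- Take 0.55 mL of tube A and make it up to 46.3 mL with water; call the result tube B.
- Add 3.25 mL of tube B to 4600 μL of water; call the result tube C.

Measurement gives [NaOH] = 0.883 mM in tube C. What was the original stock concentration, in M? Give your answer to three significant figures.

Step 1: 0.35 mL + 3550 μL = 3.9 mL total → factor 3.9/0.35 = 11.143
Step 2: 0.55 mL brought to 46.3 mL → factor 46.3/0.55 = 84.182
Step 3: 3.25 mL + 4600 μL = 7.85 mL total → factor 7.85/3.25 = 2.4154
Overall dilution factor = 11.143 × 84.182 × 2.4154 = 2265.7
Stock = 0.883 mM × 2265.7 = 2001 mM = 2.00 M

2.00 M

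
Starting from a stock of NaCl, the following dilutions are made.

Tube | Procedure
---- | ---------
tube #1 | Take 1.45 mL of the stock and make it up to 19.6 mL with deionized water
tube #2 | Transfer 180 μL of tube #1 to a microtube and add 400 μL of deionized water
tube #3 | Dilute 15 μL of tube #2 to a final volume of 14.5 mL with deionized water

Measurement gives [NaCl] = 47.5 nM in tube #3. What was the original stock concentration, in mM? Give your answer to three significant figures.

Step 1: 1.45 mL brought to 19.6 mL → factor 19.6/1.45 = 13.517
Step 2: 180 μL + 400 μL = 580 μL total → factor 580/180 = 3.2222
Step 3: 15 μL brought to 14.5 mL → factor 14500/15 = 966.67
Overall dilution factor = 13.517 × 3.2222 × 966.67 = 42104
Stock = 47.5 nM × 42104 = 2.000 × 10^6 nM = 2.00 mM

2.00 mM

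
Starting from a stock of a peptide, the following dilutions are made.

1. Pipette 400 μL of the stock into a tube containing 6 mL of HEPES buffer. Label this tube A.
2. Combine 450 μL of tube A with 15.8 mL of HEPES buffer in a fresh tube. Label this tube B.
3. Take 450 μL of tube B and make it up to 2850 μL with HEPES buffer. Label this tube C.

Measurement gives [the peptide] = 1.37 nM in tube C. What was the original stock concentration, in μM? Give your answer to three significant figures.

5.01 μM

Step 1: 400 μL + 6 mL = 6400 μL total → factor 6400/400 = 16
Step 2: 450 μL + 15.8 mL = 16250 μL total → factor 16250/450 = 36.111
Step 3: 450 μL brought to 2850 μL → factor 2850/450 = 6.3333
Overall dilution factor = 16 × 36.111 × 6.3333 = 3659.3
Stock = 1.37 nM × 3659.3 = 5013 nM = 5.01 μM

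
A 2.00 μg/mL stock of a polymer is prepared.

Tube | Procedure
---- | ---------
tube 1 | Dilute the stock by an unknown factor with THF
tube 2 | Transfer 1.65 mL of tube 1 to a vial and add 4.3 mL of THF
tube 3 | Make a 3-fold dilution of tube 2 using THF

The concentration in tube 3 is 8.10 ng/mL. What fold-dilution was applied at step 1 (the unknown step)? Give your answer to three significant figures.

Step 1: unknown factor x
Step 2: 1.65 mL + 4.3 mL = 5.95 mL total → factor 5.95/1.65 = 3.6061
Step 3: 3-fold → factor 3
Product of known-step factors = 10.818
Overall factor = 2.00 μg/mL / (8.10 ng/mL) = 246.91
x = 246.91 / 10.818 = 22.8

22.8-fold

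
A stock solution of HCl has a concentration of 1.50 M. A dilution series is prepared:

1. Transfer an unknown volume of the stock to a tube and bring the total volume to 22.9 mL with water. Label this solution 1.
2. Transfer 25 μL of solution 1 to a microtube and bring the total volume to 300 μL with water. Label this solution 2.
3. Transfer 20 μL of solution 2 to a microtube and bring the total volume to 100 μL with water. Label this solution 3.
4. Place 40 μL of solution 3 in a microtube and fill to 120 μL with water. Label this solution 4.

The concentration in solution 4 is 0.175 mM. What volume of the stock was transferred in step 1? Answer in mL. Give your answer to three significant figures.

Step 1: v brought to 22.9 mL → factor = 22.9 mL/v
Step 2: 25 μL brought to 300 μL → factor 300/25 = 12
Step 3: 20 μL brought to 100 μL → factor 100/20 = 5
Step 4: 40 μL brought to 120 μL → factor 120/40 = 3
Product of known-step factors = 180
Overall factor = 1.50 M / (0.175 mM) = 8571.4
Step-1 factor = 8571.4 / 180 = 47.619
v = 22.9 mL / 47.619 = 0.481 mL

0.481 mL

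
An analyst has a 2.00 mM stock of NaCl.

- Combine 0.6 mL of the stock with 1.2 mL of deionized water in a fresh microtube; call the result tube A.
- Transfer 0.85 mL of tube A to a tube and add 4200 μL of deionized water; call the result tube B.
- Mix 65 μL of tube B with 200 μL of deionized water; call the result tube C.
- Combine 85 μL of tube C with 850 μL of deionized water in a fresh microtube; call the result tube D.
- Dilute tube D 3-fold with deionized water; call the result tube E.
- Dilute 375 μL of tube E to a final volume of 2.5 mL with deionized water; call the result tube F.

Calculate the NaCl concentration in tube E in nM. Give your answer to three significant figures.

834 nM

Step 1: 0.6 mL + 1.2 mL = 1.8 mL total → factor 1.8/0.6 = 3
Step 2: 0.85 mL + 4200 μL = 5.05 mL total → factor 5.05/0.85 = 5.9412
Step 3: 65 μL + 200 μL = 265 μL total → factor 265/65 = 4.0769
Step 4: 85 μL + 850 μL = 935 μL total → factor 935/85 = 11
Step 5: 3-fold → factor 3
Dilution factor through tube E = 3 × 5.9412 × 4.0769 × 11 × 3 = 2398
[tube E] = 2.00 mM / 2398 = 0.0008340 mM = 834 nM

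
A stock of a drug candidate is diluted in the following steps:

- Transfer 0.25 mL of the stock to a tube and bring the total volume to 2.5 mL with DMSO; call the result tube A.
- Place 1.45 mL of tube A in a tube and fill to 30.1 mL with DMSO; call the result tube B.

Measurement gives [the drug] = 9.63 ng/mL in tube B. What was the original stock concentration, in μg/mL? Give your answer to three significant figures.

Step 1: 0.25 mL brought to 2.5 mL → factor 2.5/0.25 = 10
Step 2: 1.45 mL brought to 30.1 mL → factor 30.1/1.45 = 20.759
Overall dilution factor = 10 × 20.759 = 207.59
Stock = 9.63 ng/mL × 207.59 = 1999 ng/mL = 2.00 μg/mL

2.00 μg/mL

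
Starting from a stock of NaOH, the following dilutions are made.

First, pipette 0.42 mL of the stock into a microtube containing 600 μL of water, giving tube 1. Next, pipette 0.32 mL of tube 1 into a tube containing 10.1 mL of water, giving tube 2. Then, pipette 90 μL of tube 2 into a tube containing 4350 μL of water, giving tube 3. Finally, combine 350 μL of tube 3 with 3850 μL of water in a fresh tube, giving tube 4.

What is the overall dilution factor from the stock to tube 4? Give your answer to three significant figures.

4.68 × 10^4

Step 1: 0.42 mL + 600 μL = 1.02 mL total → factor 1.02/0.42 = 2.4286
Step 2: 0.32 mL + 10.1 mL = 10.42 mL total → factor 10.42/0.32 = 32.562
Step 3: 90 μL + 4350 μL = 4440 μL total → factor 4440/90 = 49.333
Step 4: 350 μL + 3850 μL = 4200 μL total → factor 4200/350 = 12
Overall dilution factor = 2.4286 × 32.562 × 49.333 × 12 = 46816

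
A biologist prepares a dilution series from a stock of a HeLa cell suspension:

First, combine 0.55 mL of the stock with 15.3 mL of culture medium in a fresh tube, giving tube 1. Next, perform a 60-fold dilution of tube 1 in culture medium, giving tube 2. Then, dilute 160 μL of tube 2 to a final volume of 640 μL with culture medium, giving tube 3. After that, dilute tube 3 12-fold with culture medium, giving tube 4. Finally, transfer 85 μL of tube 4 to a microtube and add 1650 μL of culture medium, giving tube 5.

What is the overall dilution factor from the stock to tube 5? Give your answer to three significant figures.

1.69 × 10^6

Step 1: 0.55 mL + 15.3 mL = 15.85 mL total → factor 15.85/0.55 = 28.818
Step 2: 60-fold → factor 60
Step 3: 160 μL brought to 640 μL → factor 640/160 = 4
Step 4: 12-fold → factor 12
Step 5: 85 μL + 1650 μL = 1735 μL total → factor 1735/85 = 20.412
Overall dilution factor = 28.818 × 60 × 4 × 12 × 20.412 = 1.6941 × 10^6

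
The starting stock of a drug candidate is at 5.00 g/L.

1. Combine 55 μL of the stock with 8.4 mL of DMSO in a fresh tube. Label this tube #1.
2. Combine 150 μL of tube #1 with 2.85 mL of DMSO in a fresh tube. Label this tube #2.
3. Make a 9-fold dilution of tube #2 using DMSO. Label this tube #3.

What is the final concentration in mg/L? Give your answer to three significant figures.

0.181 mg/L

Step 1: 55 μL + 8.4 mL = 8455 μL total → factor 8455/55 = 153.73
Step 2: 150 μL + 2.85 mL = 3000 μL total → factor 3000/150 = 20
Step 3: 9-fold → factor 9
Overall dilution factor = 153.73 × 20 × 9 = 27671
Final = 5.00 g/L / 27671 = 0.0001807 g/L = 0.181 mg/L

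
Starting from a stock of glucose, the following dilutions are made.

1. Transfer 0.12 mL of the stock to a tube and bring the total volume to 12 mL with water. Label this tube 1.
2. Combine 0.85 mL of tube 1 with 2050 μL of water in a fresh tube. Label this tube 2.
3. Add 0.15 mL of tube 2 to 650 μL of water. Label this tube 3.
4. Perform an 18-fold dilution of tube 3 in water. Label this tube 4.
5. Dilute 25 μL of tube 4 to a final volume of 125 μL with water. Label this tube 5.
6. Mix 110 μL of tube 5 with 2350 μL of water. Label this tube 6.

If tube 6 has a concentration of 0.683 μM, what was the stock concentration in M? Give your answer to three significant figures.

2.50 M

Step 1: 0.12 mL brought to 12 mL → factor 12/0.12 = 100
Step 2: 0.85 mL + 2050 μL = 2.9 mL total → factor 2.9/0.85 = 3.4118
Step 3: 0.15 mL + 650 μL = 0.8 mL total → factor 0.8/0.15 = 5.3333
Step 4: 18-fold → factor 18
Step 5: 25 μL brought to 125 μL → factor 125/25 = 5
Step 6: 110 μL + 2350 μL = 2460 μL total → factor 2460/110 = 22.364
Overall dilution factor = 100 × 3.4118 × 5.3333 × 18 × 5 × 22.364 = 3.6624 × 10^6
Stock = 0.683 μM × 3.6624 × 10^6 = 2.501 × 10^6 μM = 2.50 M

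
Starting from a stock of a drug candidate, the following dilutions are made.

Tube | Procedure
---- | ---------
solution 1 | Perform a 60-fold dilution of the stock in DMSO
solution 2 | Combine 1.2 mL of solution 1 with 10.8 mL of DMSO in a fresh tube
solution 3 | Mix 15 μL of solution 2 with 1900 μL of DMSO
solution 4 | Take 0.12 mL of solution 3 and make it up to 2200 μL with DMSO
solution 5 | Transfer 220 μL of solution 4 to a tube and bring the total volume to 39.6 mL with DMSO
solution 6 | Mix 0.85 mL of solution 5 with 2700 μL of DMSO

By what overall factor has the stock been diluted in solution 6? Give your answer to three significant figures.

Step 1: 60-fold → factor 60
Step 2: 1.2 mL + 10.8 mL = 12 mL total → factor 12/1.2 = 10
Step 3: 15 μL + 1900 μL = 1915 μL total → factor 1915/15 = 127.67
Step 4: 0.12 mL brought to 2200 μL → factor 2.2/0.12 = 18.333
Step 5: 220 μL brought to 39.6 mL → factor 39600/220 = 180
Step 6: 0.85 mL + 2700 μL = 3.55 mL total → factor 3.55/0.85 = 4.1765
Overall dilution factor = 60 × 10 × 127.67 × 18.333 × 180 × 4.1765 = 1.0557 × 10^9

1.06 × 10^9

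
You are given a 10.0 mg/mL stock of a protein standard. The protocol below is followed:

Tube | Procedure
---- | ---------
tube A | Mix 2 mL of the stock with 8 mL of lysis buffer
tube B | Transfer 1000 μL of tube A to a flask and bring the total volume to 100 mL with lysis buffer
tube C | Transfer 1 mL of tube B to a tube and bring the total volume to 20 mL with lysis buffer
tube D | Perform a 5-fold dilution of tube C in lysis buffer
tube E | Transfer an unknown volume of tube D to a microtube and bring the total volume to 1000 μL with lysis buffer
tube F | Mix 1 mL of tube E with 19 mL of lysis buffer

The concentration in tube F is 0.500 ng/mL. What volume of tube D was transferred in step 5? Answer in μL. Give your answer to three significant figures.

50.0 μL

Step 1: 2 mL + 8 mL = 10 mL total → factor 10/2 = 5
Step 2: 1000 μL brought to 100 mL → factor 1 × 10^5/1000 = 100
Step 3: 1 mL brought to 20 mL → factor 20/1 = 20
Step 4: 5-fold → factor 5
Step 5: v brought to 1000 μL → factor = 1000 μL/v
Step 6: 1 mL + 19 mL = 20 mL total → factor 20/1 = 20
Product of known-step factors = 1 × 10^6
Overall factor = 10.0 mg/mL / (0.500 ng/mL) = 2 × 10^7
Step-5 factor = 2 × 10^7 / 1 × 10^6 = 20
v = 1000 μL / 20 = 50.0 μL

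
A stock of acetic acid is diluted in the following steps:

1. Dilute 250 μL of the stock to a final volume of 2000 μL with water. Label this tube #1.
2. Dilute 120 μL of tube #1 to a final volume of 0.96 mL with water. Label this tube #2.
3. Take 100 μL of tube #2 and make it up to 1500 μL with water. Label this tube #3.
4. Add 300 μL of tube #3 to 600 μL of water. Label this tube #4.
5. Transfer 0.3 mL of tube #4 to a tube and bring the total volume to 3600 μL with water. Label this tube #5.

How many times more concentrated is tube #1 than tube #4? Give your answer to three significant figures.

360

Step 1: 250 μL brought to 2000 μL → factor 2000/250 = 8
Step 2: 120 μL brought to 0.96 mL → factor 960/120 = 8
Step 3: 100 μL brought to 1500 μL → factor 1500/100 = 15
Step 4: 300 μL + 600 μL = 900 μL total → factor 900/300 = 3
Dilution factor to tube #1 = 8; to tube #4 = 2880
[tube #1]/[tube #4] = (factor to tube #4)/(factor to tube #1) = 2880/8 = 360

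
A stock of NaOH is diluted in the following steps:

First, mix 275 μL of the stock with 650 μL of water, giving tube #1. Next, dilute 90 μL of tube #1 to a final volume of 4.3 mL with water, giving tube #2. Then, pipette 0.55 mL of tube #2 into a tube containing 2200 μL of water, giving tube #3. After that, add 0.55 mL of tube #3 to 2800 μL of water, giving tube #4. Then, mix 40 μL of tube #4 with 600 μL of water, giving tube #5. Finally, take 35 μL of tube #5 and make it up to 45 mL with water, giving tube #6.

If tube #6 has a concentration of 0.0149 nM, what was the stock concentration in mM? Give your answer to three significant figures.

1.50 mM

Step 1: 275 μL + 650 μL = 925 μL total → factor 925/275 = 3.3636
Step 2: 90 μL brought to 4.3 mL → factor 4300/90 = 47.778
Step 3: 0.55 mL + 2200 μL = 2.75 mL total → factor 2.75/0.55 = 5
Step 4: 0.55 mL + 2800 μL = 3.35 mL total → factor 3.35/0.55 = 6.0909
Step 5: 40 μL + 600 μL = 640 μL total → factor 640/40 = 16
Step 6: 35 μL brought to 45 mL → factor 45000/35 = 1285.7
Overall dilution factor = 3.3636 × 47.778 × 5 × 6.0909 × 16 × 1285.7 = 1.0068 × 10^8
Stock = 0.0149 nM × 1.0068 × 10^8 = 1.500 × 10^6 nM = 1.50 mM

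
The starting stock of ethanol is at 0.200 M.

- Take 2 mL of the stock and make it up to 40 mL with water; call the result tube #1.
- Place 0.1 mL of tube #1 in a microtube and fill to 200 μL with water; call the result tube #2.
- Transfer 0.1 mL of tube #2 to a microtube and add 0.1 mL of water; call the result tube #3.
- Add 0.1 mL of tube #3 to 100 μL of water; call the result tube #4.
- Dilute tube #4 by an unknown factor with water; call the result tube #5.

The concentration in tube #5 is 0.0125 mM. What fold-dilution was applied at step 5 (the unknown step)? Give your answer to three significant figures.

100-fold

Step 1: 2 mL brought to 40 mL → factor 40/2 = 20
Step 2: 0.1 mL brought to 200 μL → factor 0.2/0.1 = 2
Step 3: 0.1 mL + 0.1 mL = 0.2 mL total → factor 0.2/0.1 = 2
Step 4: 0.1 mL + 100 μL = 0.2 mL total → factor 0.2/0.1 = 2
Step 5: unknown factor x
Product of known-step factors = 160
Overall factor = 0.200 M / (0.0125 mM) = 16000
x = 16000 / 160 = 100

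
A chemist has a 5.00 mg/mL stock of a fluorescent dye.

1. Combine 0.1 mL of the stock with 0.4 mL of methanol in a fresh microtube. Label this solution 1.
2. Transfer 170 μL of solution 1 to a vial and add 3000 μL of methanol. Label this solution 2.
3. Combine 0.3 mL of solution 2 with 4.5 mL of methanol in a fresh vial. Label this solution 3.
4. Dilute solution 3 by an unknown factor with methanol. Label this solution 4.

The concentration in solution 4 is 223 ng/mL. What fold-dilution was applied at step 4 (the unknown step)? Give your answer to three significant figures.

Step 1: 0.1 mL + 0.4 mL = 0.5 mL total → factor 0.5/0.1 = 5
Step 2: 170 μL + 3000 μL = 3170 μL total → factor 3170/170 = 18.647
Step 3: 0.3 mL + 4.5 mL = 4.8 mL total → factor 4.8/0.3 = 16
Step 4: unknown factor x
Product of known-step factors = 1491.8
Overall factor = 5.00 mg/mL / (223 ng/mL) = 22422
x = 22422 / 1491.8 = 15.0

15.0-fold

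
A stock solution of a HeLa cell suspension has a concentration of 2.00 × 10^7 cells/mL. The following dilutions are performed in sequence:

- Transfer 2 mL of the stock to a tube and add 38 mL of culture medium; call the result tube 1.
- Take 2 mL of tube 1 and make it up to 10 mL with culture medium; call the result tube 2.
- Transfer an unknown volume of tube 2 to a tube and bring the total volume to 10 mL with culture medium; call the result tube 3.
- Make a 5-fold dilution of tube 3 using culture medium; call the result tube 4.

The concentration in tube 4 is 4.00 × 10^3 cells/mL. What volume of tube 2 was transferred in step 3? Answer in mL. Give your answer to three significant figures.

1.00 mL

Step 1: 2 mL + 38 mL = 40 mL total → factor 40/2 = 20
Step 2: 2 mL brought to 10 mL → factor 10/2 = 5
Step 3: v brought to 10 mL → factor = 10 mL/v
Step 4: 5-fold → factor 5
Product of known-step factors = 500
Overall factor = 2.00 × 10^7 cells/mL / (4.00 × 10^3 cells/mL) = 5000
Step-3 factor = 5000 / 500 = 10
v = 10 mL / 10 = 1.00 mL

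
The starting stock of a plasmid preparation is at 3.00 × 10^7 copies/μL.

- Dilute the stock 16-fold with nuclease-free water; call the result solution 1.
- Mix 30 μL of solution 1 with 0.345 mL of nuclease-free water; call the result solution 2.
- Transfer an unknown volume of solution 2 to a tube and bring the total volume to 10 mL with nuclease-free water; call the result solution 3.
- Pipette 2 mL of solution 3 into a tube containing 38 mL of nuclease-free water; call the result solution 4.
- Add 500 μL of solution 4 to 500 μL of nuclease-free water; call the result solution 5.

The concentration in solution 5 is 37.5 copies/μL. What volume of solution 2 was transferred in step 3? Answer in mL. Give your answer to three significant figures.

0.100 mL

Step 1: 16-fold → factor 16
Step 2: 30 μL + 0.345 mL = 375 μL total → factor 375/30 = 12.5
Step 3: v brought to 10 mL → factor = 10 mL/v
Step 4: 2 mL + 38 mL = 40 mL total → factor 40/2 = 20
Step 5: 500 μL + 500 μL = 1000 μL total → factor 1000/500 = 2
Product of known-step factors = 8000
Overall factor = 3.00 × 10^7 copies/μL / (37.5 copies/μL) = 8 × 10^5
Step-3 factor = 8 × 10^5 / 8000 = 100
v = 10 mL / 100 = 0.100 mL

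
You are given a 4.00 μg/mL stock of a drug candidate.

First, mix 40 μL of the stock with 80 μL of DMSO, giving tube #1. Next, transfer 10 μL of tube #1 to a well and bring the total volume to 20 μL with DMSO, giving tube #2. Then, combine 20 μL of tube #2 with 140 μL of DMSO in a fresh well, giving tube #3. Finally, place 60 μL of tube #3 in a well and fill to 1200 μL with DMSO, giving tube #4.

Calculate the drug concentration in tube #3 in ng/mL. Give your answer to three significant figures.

83.3 ng/mL

Step 1: 40 μL + 80 μL = 120 μL total → factor 120/40 = 3
Step 2: 10 μL brought to 20 μL → factor 20/10 = 2
Step 3: 20 μL + 140 μL = 160 μL total → factor 160/20 = 8
Dilution factor through tube #3 = 3 × 2 × 8 = 48
[tube #3] = 4.00 μg/mL / 48 = 0.08333 μg/mL = 83.3 ng/mL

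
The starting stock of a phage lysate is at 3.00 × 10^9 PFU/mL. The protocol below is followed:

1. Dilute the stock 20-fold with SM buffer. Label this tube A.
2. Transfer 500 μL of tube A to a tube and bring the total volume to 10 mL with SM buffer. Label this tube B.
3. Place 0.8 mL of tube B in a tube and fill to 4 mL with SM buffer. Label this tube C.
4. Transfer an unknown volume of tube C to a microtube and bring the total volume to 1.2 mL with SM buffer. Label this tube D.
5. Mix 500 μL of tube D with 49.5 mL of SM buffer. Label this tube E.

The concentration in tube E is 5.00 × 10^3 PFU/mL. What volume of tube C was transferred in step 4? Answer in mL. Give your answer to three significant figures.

Step 1: 20-fold → factor 20
Step 2: 500 μL brought to 10 mL → factor 10000/500 = 20
Step 3: 0.8 mL brought to 4 mL → factor 4/0.8 = 5
Step 4: v brought to 1.2 mL → factor = 1.2 mL/v
Step 5: 500 μL + 49.5 mL = 50000 μL total → factor 50000/500 = 100
Product of known-step factors = 2 × 10^5
Overall factor = 3.00 × 10^9 PFU/mL / (5.00 × 10^3 PFU/mL) = 6 × 10^5
Step-4 factor = 6 × 10^5 / 2 × 10^5 = 3
v = 1.2 mL / 3 = 0.400 mL

0.400 mL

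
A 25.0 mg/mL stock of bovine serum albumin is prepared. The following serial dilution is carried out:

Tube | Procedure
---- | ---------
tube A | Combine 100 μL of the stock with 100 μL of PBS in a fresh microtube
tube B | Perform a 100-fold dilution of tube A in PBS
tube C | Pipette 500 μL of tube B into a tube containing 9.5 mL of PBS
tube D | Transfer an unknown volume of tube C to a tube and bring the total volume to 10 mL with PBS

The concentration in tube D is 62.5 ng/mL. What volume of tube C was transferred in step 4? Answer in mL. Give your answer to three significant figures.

0.100 mL

Step 1: 100 μL + 100 μL = 200 μL total → factor 200/100 = 2
Step 2: 100-fold → factor 100
Step 3: 500 μL + 9.5 mL = 10000 μL total → factor 10000/500 = 20
Step 4: v brought to 10 mL → factor = 10 mL/v
Product of known-step factors = 4000
Overall factor = 25.0 mg/mL / (62.5 ng/mL) = 4 × 10^5
Step-4 factor = 4 × 10^5 / 4000 = 100
v = 10 mL / 100 = 0.100 mL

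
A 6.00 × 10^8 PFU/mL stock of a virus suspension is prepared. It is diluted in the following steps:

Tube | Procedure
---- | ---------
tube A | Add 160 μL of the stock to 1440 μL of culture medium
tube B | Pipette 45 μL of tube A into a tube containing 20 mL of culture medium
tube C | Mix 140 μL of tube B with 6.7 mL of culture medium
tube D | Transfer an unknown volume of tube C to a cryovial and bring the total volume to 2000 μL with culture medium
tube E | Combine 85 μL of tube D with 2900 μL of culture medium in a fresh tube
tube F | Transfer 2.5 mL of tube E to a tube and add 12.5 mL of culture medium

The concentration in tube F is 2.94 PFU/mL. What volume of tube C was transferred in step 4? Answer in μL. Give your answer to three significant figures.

449 μL

Step 1: 160 μL + 1440 μL = 1600 μL total → factor 1600/160 = 10
Step 2: 45 μL + 20 mL = 20045 μL total → factor 20045/45 = 445.44
Step 3: 140 μL + 6.7 mL = 6840 μL total → factor 6840/140 = 48.857
Step 4: v brought to 2000 μL → factor = 2000 μL/v
Step 5: 85 μL + 2900 μL = 2985 μL total → factor 2985/85 = 35.118
Step 6: 2.5 mL + 12.5 mL = 15 mL total → factor 15/2.5 = 6
Product of known-step factors = 4.5856 × 10^7
Overall factor = 6.00 × 10^8 PFU/mL / (2.94 PFU/mL) = 2.0408 × 10^8
Step-4 factor = 2.0408 × 10^8 / 4.5856 × 10^7 = 4.4505
v = 2000 μL / 4.4505 = 449 μL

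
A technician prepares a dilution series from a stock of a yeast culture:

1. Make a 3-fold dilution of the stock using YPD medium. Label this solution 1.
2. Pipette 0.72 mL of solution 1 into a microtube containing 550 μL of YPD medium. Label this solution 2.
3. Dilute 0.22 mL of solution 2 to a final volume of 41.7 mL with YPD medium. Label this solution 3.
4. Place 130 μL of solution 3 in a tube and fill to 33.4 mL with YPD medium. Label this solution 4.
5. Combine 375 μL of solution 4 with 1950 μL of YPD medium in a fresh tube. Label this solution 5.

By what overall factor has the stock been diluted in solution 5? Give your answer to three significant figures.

1.60 × 10^6

Step 1: 3-fold → factor 3
Step 2: 0.72 mL + 550 μL = 1.27 mL total → factor 1.27/0.72 = 1.7639
Step 3: 0.22 mL brought to 41.7 mL → factor 41.7/0.22 = 189.55
Step 4: 130 μL brought to 33.4 mL → factor 33400/130 = 256.92
Step 5: 375 μL + 1950 μL = 2325 μL total → factor 2325/375 = 6.2
Overall dilution factor = 3 × 1.7639 × 189.55 × 256.92 × 6.2 = 1.5977 × 10^6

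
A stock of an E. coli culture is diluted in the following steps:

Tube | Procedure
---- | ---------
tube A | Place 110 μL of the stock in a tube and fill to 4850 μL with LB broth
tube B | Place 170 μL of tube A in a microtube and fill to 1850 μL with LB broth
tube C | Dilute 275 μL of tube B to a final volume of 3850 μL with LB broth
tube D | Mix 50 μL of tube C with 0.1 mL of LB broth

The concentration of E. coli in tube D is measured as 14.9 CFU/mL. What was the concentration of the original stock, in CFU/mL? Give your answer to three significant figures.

Step 1: 110 μL brought to 4850 μL → factor 4850/110 = 44.091
Step 2: 170 μL brought to 1850 μL → factor 1850/170 = 10.882
Step 3: 275 μL brought to 3850 μL → factor 3850/275 = 14
Step 4: 50 μL + 0.1 mL = 150 μL total → factor 150/50 = 3
Overall dilution factor = 44.091 × 10.882 × 14 × 3 = 20152
Stock = 14.9 CFU/mL × 20152 = 3.00 × 10^5 CFU/mL

3.00 × 10^5 CFU/mL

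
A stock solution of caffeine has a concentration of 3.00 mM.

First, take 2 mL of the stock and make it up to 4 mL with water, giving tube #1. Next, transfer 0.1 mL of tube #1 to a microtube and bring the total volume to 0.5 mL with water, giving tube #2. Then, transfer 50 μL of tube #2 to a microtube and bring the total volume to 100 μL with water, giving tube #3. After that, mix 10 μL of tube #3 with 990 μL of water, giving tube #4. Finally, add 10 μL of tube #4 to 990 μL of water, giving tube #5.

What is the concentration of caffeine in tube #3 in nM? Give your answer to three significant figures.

1.50 × 10^5 nM

Step 1: 2 mL brought to 4 mL → factor 4/2 = 2
Step 2: 0.1 mL brought to 0.5 mL → factor 0.5/0.1 = 5
Step 3: 50 μL brought to 100 μL → factor 100/50 = 2
Dilution factor through tube #3 = 2 × 5 × 2 = 20
[tube #3] = 3.00 mM / 20 = 0.1500 mM = 1.50 × 10^5 nM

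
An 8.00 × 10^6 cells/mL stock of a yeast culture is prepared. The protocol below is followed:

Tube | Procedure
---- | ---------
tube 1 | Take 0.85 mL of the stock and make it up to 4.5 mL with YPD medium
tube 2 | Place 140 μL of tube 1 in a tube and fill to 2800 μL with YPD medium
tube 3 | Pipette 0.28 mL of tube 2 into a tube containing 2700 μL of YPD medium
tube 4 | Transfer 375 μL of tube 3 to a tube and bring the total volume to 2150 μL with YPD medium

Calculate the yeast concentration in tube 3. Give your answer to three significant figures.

7.10 × 10^3 cells/mL

Step 1: 0.85 mL brought to 4.5 mL → factor 4.5/0.85 = 5.2941
Step 2: 140 μL brought to 2800 μL → factor 2800/140 = 20
Step 3: 0.28 mL + 2700 μL = 2.98 mL total → factor 2.98/0.28 = 10.643
Dilution factor through tube 3 = 5.2941 × 20 × 10.643 = 1126.9
[tube 3] = 8.00 × 10^6 cells/mL / 1126.9 = 7.10 × 10^3 cells/mL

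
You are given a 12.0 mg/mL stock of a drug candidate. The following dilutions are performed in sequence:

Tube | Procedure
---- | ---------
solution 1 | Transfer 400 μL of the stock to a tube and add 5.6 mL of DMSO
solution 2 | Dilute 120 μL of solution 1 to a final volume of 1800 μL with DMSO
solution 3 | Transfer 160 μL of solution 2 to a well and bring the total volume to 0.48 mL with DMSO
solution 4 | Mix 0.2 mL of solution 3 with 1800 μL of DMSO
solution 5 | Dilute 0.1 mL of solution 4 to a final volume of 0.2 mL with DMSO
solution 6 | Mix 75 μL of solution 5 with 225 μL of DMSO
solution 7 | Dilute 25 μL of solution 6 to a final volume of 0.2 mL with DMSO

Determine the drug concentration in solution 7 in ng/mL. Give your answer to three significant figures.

27.8 ng/mL

Step 1: 400 μL + 5.6 mL = 6000 μL total → factor 6000/400 = 15
Step 2: 120 μL brought to 1800 μL → factor 1800/120 = 15
Step 3: 160 μL brought to 0.48 mL → factor 480/160 = 3
Step 4: 0.2 mL + 1800 μL = 2 mL total → factor 2/0.2 = 10
Step 5: 0.1 mL brought to 0.2 mL → factor 0.2/0.1 = 2
Step 6: 75 μL + 225 μL = 300 μL total → factor 300/75 = 4
Step 7: 25 μL brought to 0.2 mL → factor 200/25 = 8
Overall dilution factor = 15 × 15 × 3 × 10 × 2 × 4 × 8 = 4.32 × 10^5
Final = 12.0 mg/mL / 4.32 × 10^5 = 2.778 × 10^-5 mg/mL = 27.8 ng/mL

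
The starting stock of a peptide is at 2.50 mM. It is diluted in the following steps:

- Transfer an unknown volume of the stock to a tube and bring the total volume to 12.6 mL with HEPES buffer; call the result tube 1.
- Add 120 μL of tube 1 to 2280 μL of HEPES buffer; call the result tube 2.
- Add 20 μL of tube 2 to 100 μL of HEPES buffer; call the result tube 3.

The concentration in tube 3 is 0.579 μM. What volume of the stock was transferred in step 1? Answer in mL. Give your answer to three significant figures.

0.350 mL

Step 1: v brought to 12.6 mL → factor = 12.6 mL/v
Step 2: 120 μL + 2280 μL = 2400 μL total → factor 2400/120 = 20
Step 3: 20 μL + 100 μL = 120 μL total → factor 120/20 = 6
Product of known-step factors = 120
Overall factor = 2.50 mM / (0.579 μM) = 4317.8
Step-1 factor = 4317.8 / 120 = 35.982
v = 12.6 mL / 35.982 = 0.350 mL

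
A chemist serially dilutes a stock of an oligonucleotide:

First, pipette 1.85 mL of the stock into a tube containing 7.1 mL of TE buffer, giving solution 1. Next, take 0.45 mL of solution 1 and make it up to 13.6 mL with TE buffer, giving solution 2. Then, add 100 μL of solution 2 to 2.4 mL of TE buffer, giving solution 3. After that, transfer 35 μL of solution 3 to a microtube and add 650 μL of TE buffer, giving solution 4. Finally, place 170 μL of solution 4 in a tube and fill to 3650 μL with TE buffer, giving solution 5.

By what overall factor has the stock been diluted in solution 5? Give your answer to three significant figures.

Step 1: 1.85 mL + 7.1 mL = 8.95 mL total → factor 8.95/1.85 = 4.8378
Step 2: 0.45 mL brought to 13.6 mL → factor 13.6/0.45 = 30.222
Step 3: 100 μL + 2.4 mL = 2500 μL total → factor 2500/100 = 25
Step 4: 35 μL + 650 μL = 685 μL total → factor 685/35 = 19.571
Step 5: 170 μL brought to 3650 μL → factor 3650/170 = 21.471
Overall dilution factor = 4.8378 × 30.222 × 25 × 19.571 × 21.471 = 1.536 × 10^6

1.54 × 10^6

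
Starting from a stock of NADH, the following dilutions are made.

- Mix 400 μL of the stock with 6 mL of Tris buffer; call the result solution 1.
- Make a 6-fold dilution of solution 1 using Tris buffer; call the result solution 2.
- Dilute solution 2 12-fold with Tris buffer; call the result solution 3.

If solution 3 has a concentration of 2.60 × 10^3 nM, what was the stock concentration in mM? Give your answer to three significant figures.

Step 1: 400 μL + 6 mL = 6400 μL total → factor 6400/400 = 16
Step 2: 6-fold → factor 6
Step 3: 12-fold → factor 12
Overall dilution factor = 16 × 6 × 12 = 1152
Stock = 2.60 × 10^3 nM × 1152 = 2.995 × 10^6 nM = 3.00 mM

3.00 mM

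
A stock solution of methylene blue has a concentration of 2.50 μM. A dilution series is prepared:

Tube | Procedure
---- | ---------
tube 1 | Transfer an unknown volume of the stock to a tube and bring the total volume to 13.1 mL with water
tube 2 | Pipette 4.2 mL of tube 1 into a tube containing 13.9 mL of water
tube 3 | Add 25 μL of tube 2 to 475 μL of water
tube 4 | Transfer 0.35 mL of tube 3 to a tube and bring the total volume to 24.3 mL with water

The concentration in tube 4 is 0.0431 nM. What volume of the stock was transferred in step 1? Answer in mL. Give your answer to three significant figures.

Step 1: v brought to 13.1 mL → factor = 13.1 mL/v
Step 2: 4.2 mL + 13.9 mL = 18.1 mL total → factor 18.1/4.2 = 4.3095
Step 3: 25 μL + 475 μL = 500 μL total → factor 500/25 = 20
Step 4: 0.35 mL brought to 24.3 mL → factor 24.3/0.35 = 69.429
Product of known-step factors = 5984.1
Overall factor = 2.50 μM / (0.0431 nM) = 58005
Step-1 factor = 58005 / 5984.1 = 9.6932
v = 13.1 mL / 9.6932 = 1.35 mL

1.35 mL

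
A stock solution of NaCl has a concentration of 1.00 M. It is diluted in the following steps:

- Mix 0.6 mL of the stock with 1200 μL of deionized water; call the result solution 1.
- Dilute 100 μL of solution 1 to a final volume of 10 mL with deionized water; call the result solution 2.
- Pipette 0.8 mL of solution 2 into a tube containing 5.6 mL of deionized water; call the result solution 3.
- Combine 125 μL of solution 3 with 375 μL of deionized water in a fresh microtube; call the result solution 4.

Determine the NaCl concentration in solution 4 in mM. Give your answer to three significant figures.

Step 1: 0.6 mL + 1200 μL = 1.8 mL total → factor 1.8/0.6 = 3
Step 2: 100 μL brought to 10 mL → factor 10000/100 = 100
Step 3: 0.8 mL + 5.6 mL = 6.4 mL total → factor 6.4/0.8 = 8
Step 4: 125 μL + 375 μL = 500 μL total → factor 500/125 = 4
Overall dilution factor = 3 × 100 × 8 × 4 = 9600
Final = 1.00 M / 9600 = 0.0001042 M = 0.104 mM

0.104 mM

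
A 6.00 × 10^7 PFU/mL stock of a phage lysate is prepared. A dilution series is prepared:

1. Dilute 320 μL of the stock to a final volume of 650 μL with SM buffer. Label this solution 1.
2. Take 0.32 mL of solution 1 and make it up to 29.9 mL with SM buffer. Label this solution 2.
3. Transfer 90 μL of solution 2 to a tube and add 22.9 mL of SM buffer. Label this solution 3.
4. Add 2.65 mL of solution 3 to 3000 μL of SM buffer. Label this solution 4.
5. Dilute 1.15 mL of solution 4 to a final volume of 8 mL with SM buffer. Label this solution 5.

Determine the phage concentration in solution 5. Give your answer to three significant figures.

83.4 PFU/mL

Step 1: 320 μL brought to 650 μL → factor 650/320 = 2.0312
Step 2: 0.32 mL brought to 29.9 mL → factor 29.9/0.32 = 93.438
Step 3: 90 μL + 22.9 mL = 22990 μL total → factor 22990/90 = 255.44
Step 4: 2.65 mL + 3000 μL = 5.65 mL total → factor 5.65/2.65 = 2.1321
Step 5: 1.15 mL brought to 8 mL → factor 8/1.15 = 6.9565
Overall dilution factor = 2.0312 × 93.438 × 255.44 × 2.1321 × 6.9565 = 7.1908 × 10^5
Final = 6.00 × 10^7 PFU/mL / 7.1908 × 10^5 = 83.4 PFU/mL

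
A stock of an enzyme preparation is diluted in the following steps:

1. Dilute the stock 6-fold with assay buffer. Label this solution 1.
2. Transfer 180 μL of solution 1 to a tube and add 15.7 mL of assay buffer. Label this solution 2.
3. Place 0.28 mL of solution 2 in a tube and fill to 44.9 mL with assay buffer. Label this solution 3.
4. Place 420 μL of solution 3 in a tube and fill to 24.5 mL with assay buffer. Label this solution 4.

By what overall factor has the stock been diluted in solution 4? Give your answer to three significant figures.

4.95 × 10^6

Step 1: 6-fold → factor 6
Step 2: 180 μL + 15.7 mL = 15880 μL total → factor 15880/180 = 88.222
Step 3: 0.28 mL brought to 44.9 mL → factor 44.9/0.28 = 160.36
Step 4: 420 μL brought to 24.5 mL → factor 24500/420 = 58.333
Overall dilution factor = 6 × 88.222 × 160.36 × 58.333 = 4.9515 × 10^6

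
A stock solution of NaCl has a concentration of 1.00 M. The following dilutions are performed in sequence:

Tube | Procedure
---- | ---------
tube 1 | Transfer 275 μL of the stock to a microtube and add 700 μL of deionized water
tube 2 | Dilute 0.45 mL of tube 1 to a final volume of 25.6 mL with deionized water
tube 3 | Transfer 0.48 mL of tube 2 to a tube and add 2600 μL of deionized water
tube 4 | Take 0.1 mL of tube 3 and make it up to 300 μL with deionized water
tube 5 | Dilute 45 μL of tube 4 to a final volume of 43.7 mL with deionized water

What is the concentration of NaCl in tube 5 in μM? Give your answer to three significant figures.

Step 1: 275 μL + 700 μL = 975 μL total → factor 975/275 = 3.5455
Step 2: 0.45 mL brought to 25.6 mL → factor 25.6/0.45 = 56.889
Step 3: 0.48 mL + 2600 μL = 3.08 mL total → factor 3.08/0.48 = 6.4167
Step 4: 0.1 mL brought to 300 μL → factor 0.3/0.1 = 3
Step 5: 45 μL brought to 43.7 mL → factor 43700/45 = 971.11
Overall dilution factor = 3.5455 × 56.889 × 6.4167 × 3 × 971.11 = 3.7705 × 10^6
Final = 1.00 M / 3.7705 × 10^6 = 2.652 × 10^-7 M = 0.265 μM

0.265 μM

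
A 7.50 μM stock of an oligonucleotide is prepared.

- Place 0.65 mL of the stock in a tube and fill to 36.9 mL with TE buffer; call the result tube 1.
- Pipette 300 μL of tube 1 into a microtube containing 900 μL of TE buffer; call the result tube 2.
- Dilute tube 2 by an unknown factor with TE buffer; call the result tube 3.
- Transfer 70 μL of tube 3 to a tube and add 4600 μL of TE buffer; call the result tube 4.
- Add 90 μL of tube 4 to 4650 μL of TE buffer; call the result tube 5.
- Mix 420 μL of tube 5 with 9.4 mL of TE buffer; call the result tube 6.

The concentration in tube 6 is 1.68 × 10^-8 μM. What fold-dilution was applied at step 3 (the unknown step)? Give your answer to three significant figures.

23.9-fold

Step 1: 0.65 mL brought to 36.9 mL → factor 36.9/0.65 = 56.769
Step 2: 300 μL + 900 μL = 1200 μL total → factor 1200/300 = 4
Step 3: unknown factor x
Step 4: 70 μL + 4600 μL = 4670 μL total → factor 4670/70 = 66.714
Step 5: 90 μL + 4650 μL = 4740 μL total → factor 4740/90 = 52.667
Step 6: 420 μL + 9.4 mL = 9820 μL total → factor 9820/420 = 23.381
Product of known-step factors = 1.8655 × 10^7
Overall factor = 7.50 μM / (1.68 × 10^-8 μM) = 4.4643 × 10^8
x = 4.4643 × 10^8 / 1.8655 × 10^7 = 23.9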